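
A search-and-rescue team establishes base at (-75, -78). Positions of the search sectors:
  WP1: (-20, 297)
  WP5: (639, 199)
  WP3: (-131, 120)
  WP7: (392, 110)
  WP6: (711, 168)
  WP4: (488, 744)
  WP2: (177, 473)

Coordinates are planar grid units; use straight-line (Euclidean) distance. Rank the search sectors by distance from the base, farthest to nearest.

Distances from the base:
WP4 (488, 744): 996.3
WP6 (711, 168): 823.6
WP5 (639, 199): 765.8
WP2 (177, 473): 605.9
WP7 (392, 110): 503.4
WP1 (-20, 297): 379.0
WP3 (-131, 120): 205.8

WP4, WP6, WP5, WP2, WP7, WP1, WP3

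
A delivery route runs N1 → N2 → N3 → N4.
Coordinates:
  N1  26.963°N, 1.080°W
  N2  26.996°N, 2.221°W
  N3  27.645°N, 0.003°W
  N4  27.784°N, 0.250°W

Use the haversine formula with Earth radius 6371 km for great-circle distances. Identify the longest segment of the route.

Leg distances:
N1→N2: 113.1 km
N2→N3: 230.7 km
N3→N4: 28.8 km
The longest leg is N2–N3 at 230.7 km.

N2–N3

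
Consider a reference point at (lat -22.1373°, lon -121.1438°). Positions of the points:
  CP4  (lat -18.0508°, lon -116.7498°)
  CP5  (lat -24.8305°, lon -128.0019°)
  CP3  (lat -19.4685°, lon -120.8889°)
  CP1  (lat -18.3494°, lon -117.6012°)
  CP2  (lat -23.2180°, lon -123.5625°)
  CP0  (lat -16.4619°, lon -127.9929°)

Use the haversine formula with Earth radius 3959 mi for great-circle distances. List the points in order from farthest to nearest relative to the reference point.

Distances from the reference point:
CP0 (lat -16.4619°, lon -127.9929°): 594.2 mi
CP5 (lat -24.8305°, lon -128.0019°): 472.7 mi
CP4 (lat -18.0508°, lon -116.7498°): 401.2 mi
CP1 (lat -18.3494°, lon -117.6012°): 348.2 mi
CP3 (lat -19.4685°, lon -120.8889°): 185.1 mi
CP2 (lat -23.2180°, lon -123.5625°): 171.3 mi

CP0, CP5, CP4, CP1, CP3, CP2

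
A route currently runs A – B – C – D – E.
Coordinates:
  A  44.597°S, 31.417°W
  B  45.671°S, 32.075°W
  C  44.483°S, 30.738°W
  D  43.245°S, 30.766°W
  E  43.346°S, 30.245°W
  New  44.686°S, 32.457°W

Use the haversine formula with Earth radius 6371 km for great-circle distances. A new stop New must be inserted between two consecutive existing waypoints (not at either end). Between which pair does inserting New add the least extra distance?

between A and B

Added distance for inserting New between each consecutive pair:
A–B: 66.3 km
B–C: 82.8 km
C–D: 210.0 km
D–E: 397.4 km
Smallest added distance is 66.3 km, inserting between A and B.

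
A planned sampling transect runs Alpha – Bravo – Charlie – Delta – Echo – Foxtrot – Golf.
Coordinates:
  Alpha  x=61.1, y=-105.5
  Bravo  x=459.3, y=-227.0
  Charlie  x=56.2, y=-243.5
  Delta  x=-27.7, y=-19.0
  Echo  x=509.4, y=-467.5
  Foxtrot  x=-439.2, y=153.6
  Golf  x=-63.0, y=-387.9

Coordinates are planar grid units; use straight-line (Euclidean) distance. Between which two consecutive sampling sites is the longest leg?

Echo–Foxtrot

Leg distances:
Alpha→Bravo: 416.3
Bravo→Charlie: 403.4
Charlie→Delta: 239.7
Delta→Echo: 699.7
Echo→Foxtrot: 1133.8
Foxtrot→Golf: 659.4
The longest leg is Echo–Foxtrot at 1133.8.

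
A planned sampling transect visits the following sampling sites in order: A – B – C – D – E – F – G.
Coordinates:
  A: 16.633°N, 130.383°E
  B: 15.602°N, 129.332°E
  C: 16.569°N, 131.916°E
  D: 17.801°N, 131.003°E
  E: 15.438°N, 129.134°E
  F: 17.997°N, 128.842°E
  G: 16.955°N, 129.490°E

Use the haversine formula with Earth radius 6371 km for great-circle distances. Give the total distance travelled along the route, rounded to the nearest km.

1375 km

Leg distances:
A→B: 160.5 km  (cumulative 160.5 km)
B→C: 296.3 km  (cumulative 456.7 km)
C→D: 167.8 km  (cumulative 624.6 km)
D→E: 329.7 km  (cumulative 954.3 km)
E→F: 286.2 km  (cumulative 1240.5 km)
F→G: 134.7 km  (cumulative 1375.2 km)
Total route length ≈ 1375 km.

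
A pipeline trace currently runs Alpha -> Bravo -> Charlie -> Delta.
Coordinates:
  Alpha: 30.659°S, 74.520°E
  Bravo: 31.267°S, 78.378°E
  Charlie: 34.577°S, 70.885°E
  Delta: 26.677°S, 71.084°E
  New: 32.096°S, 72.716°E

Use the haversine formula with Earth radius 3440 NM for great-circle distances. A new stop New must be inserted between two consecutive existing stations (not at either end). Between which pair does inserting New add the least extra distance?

between Charlie and Delta

Added distance for inserting New between each consecutive pair:
Alpha–Bravo: 218.0 NM
Bravo–Charlie: 41.9 NM
Charlie–Delta: 36.9 NM
Smallest added distance is 36.9 NM, inserting between Charlie and Delta.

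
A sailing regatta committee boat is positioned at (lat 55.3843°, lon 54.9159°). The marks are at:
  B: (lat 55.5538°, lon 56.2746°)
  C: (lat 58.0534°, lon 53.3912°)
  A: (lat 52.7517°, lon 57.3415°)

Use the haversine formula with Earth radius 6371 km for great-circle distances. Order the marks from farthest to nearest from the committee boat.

A, C, B

Distances from the committee boat:
A (lat 52.7517°, lon 57.3415°): 332.7 km
C (lat 58.0534°, lon 53.3912°): 311.0 km
B (lat 55.5538°, lon 56.2746°): 87.7 km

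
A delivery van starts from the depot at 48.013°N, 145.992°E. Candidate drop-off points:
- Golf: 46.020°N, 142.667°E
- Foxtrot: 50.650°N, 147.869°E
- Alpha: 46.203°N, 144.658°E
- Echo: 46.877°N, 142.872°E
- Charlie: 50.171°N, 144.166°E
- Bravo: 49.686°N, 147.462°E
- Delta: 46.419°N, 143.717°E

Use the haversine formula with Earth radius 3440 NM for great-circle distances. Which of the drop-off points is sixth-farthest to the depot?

Alpha

Distances from the depot (48.013°N, 145.992°E):
Golf: 181.2 NM
Foxtrot: 174.5 NM
Charlie: 148.1 NM
Echo: 143.9 NM
Delta: 133.3 NM
Alpha: 121.6 NM
Bravo: 116.0 NM
The sixth-farthest is Alpha at 121.6 NM.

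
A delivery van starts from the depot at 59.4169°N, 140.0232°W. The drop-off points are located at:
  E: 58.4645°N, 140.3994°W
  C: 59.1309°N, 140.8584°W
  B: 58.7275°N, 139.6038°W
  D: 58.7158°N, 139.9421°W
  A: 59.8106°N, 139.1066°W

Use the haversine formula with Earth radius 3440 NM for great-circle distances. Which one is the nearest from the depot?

C

Distances from the depot (59.4169°N, 140.0232°W):
C: 30.8 NM
A: 36.5 NM
D: 42.2 NM
B: 43.4 NM
E: 58.4 NM
The nearest is C at 30.8 NM.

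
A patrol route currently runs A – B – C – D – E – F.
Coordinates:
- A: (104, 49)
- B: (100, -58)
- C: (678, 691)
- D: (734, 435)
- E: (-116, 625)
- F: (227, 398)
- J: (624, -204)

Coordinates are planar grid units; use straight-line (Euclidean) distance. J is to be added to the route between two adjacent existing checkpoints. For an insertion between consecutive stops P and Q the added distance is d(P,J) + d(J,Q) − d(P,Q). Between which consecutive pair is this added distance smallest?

between B and C

Added distance for inserting J between each consecutive pair:
A–B: 1015.2
B–C: 494.5
C–D: 1283.0
D–E: 888.7
E–F: 1421.0
Smallest added distance is 494.5, inserting between B and C.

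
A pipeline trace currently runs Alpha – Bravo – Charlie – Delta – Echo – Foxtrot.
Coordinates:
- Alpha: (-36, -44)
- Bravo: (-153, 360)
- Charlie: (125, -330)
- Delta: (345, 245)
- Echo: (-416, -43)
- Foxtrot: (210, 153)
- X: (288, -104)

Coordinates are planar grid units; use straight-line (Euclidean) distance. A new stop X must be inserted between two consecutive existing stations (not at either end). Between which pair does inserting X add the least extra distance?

Added distance for inserting X between each consecutive pair:
Alpha–Bravo: 549.0
Bravo–Charlie: 174.9
Charlie–Delta: 16.6
Delta–Echo: 246.6
Echo–Foxtrot: 319.2
Smallest added distance is 16.6, inserting between Charlie and Delta.

between Charlie and Delta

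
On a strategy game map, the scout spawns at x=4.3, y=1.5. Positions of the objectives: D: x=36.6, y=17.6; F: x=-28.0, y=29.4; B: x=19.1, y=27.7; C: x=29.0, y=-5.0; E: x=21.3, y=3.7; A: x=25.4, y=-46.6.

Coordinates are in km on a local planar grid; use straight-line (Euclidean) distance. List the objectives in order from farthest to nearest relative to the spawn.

Computing each straight-line distance from x=4.3, y=1.5:
A x=25.4, y=-46.6: 52.5 km
F x=-28.0, y=29.4: 42.7 km
D x=36.6, y=17.6: 36.1 km
B x=19.1, y=27.7: 30.1 km
C x=29.0, y=-5.0: 25.5 km
E x=21.3, y=3.7: 17.1 km

A, F, D, B, C, E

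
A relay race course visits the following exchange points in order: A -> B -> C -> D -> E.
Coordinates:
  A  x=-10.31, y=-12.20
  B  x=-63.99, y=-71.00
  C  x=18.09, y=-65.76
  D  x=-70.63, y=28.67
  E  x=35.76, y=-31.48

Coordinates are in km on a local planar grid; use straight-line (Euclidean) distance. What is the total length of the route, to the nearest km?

414 km

Leg distances:
A→B: 79.6 km  (cumulative 79.6 km)
B→C: 82.2 km  (cumulative 161.9 km)
C→D: 129.6 km  (cumulative 291.4 km)
D→E: 122.2 km  (cumulative 413.7 km)
Total route length ≈ 414 km.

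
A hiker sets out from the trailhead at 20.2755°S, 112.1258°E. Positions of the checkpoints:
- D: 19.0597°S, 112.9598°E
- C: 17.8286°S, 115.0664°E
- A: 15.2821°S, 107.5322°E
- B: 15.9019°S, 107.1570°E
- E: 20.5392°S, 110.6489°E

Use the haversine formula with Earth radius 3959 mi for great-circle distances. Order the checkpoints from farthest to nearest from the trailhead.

A, B, C, D, E

Computing each great-circle distance from 20.2755°S, 112.1258°E:
A 15.2821°S, 107.5322°E: 458.6 mi
B 15.9019°S, 107.1570°E: 444.7 mi
C 17.8286°S, 115.0664°E: 255.9 mi
D 19.0597°S, 112.9598°E: 100.0 mi
E 20.5392°S, 110.6489°E: 97.4 mi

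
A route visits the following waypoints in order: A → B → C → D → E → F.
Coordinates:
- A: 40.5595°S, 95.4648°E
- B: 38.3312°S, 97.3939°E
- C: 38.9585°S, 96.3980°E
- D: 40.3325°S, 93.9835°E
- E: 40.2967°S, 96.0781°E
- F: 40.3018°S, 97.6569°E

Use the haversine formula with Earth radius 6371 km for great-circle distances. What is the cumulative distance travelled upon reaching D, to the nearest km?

Leg distances:
A→B: 298.0 km  (cumulative 298.0 km)
B→C: 111.1 km  (cumulative 409.1 km)
C→D: 257.0 km  (cumulative 666.2 km)
Cumulative distance at D ≈ 666 km.

666 km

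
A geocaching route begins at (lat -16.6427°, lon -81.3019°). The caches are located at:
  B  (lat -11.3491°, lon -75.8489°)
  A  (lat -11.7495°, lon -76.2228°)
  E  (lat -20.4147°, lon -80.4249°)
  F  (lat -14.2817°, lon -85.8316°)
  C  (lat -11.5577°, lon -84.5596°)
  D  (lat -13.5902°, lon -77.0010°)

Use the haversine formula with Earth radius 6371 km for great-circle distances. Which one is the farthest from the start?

B

Distances from the start ((lat -16.6427°, lon -81.3019°)):
B: 832.1 km
A: 771.7 km
C: 665.6 km
D: 573.0 km
F: 551.8 km
E: 429.5 km
The farthest is B at 832.1 km.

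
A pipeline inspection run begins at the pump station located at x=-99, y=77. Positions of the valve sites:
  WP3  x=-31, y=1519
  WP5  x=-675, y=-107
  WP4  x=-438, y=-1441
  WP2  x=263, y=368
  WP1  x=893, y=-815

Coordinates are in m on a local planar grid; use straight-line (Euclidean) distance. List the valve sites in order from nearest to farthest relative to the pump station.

Distances from the pump station:
WP2 x=263, y=368: 464.5 m
WP5 x=-675, y=-107: 604.7 m
WP1 x=893, y=-815: 1334.1 m
WP3 x=-31, y=1519: 1443.6 m
WP4 x=-438, y=-1441: 1555.4 m

WP2, WP5, WP1, WP3, WP4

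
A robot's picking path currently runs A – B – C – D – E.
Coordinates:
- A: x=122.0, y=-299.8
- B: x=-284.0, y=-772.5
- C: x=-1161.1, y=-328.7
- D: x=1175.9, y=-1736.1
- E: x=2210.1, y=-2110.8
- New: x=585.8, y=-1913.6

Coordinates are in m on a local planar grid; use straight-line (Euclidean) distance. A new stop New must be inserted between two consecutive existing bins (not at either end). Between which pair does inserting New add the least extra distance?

Added distance for inserting New between each consecutive pair:
A–B: 2490.8 m
B–C: 2810.5 m
C–D: 246.9 m
D–E: 1152.5 m
Smallest added distance is 246.9 m, inserting between C and D.

between C and D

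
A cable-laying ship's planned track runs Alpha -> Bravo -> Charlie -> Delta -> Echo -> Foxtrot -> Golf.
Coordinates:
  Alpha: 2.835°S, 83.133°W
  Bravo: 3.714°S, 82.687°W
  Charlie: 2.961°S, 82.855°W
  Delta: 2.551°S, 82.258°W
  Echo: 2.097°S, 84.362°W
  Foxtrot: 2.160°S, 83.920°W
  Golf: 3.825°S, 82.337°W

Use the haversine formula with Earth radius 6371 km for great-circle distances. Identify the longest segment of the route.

Leg distances:
Alpha→Bravo: 109.6 km
Bravo→Charlie: 85.8 km
Charlie→Delta: 80.5 km
Delta→Echo: 239.1 km
Echo→Foxtrot: 49.6 km
Foxtrot→Golf: 255.3 km
The longest leg is Foxtrot–Golf at 255.3 km.

Foxtrot–Golf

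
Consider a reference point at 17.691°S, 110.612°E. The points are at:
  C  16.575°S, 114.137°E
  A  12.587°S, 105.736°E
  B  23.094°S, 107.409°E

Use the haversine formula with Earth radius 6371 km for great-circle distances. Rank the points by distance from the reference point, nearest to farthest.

C, B, A

Computing each great-circle distance from 17.691°S, 110.612°E:
C 16.575°S, 114.137°E: 394.6 km
B 23.094°S, 107.409°E: 687.2 km
A 12.587°S, 105.736°E: 771.9 km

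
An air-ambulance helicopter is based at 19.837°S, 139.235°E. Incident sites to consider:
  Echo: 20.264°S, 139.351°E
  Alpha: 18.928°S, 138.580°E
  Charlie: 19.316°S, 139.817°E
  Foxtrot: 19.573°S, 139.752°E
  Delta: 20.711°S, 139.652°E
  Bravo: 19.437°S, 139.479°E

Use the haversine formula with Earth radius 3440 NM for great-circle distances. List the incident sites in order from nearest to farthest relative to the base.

Computing each great-circle distance from 19.837°S, 139.235°E:
Echo 20.264°S, 139.351°E: 26.5 NM
Bravo 19.437°S, 139.479°E: 27.7 NM
Foxtrot 19.573°S, 139.752°E: 33.2 NM
Charlie 19.316°S, 139.817°E: 45.4 NM
Delta 20.711°S, 139.652°E: 57.5 NM
Alpha 18.928°S, 138.580°E: 66.0 NM

Echo, Bravo, Foxtrot, Charlie, Delta, Alpha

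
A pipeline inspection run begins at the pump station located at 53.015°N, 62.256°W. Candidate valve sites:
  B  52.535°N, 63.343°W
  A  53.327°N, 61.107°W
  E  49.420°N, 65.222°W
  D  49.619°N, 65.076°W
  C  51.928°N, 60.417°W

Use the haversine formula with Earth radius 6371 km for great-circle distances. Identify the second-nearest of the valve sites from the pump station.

Distances from the pump station (53.015°N, 62.256°W):
A: 84.1 km
B: 90.5 km
C: 173.6 km
D: 425.4 km
E: 449.9 km
The second-nearest is B at 90.5 km.

B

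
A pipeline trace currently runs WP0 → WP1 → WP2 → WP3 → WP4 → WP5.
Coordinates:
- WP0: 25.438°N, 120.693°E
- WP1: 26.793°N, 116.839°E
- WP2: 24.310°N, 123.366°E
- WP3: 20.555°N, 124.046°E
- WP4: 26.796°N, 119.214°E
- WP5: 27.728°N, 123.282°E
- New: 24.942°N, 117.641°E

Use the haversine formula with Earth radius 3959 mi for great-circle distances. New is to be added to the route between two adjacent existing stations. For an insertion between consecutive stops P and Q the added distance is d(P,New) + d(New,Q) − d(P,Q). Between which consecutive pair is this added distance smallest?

Added distance for inserting New between each consecutive pair:
WP0–WP1: 74.4 mi
WP1–WP2: 58.0 mi
WP2–WP3: 607.4 mi
WP3–WP4: 140.9 mi
WP4–WP5: 301.9 mi
Smallest added distance is 58.0 mi, inserting between WP1 and WP2.

between WP1 and WP2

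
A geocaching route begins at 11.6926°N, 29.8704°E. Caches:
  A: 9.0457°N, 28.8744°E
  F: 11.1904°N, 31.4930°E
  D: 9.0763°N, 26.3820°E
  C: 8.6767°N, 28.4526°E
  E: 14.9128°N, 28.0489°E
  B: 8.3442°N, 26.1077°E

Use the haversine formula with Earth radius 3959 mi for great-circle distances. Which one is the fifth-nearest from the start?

Distance to each, sorted:
F: 115.2 mi
A: 195.0 mi
C: 229.6 mi
E: 254.0 mi
D: 298.1 mi
B: 345.1 mi
The fifth-nearest is D at 298.1 mi.

D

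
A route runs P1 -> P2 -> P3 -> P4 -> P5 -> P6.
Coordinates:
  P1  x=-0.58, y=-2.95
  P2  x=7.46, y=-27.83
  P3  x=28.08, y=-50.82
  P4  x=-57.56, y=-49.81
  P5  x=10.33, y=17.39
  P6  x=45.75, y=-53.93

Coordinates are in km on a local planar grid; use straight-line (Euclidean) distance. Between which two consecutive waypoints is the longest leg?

Leg distances:
P1→P2: 26.1 km
P2→P3: 30.9 km
P3→P4: 85.6 km
P4→P5: 95.5 km
P5→P6: 79.6 km
The longest leg is P4–P5 at 95.5 km.

P4–P5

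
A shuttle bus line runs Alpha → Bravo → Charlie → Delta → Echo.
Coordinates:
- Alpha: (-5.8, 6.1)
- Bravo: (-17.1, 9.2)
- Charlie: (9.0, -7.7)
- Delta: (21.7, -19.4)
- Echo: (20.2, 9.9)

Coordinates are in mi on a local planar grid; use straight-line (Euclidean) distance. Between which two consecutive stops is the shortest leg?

Alpha–Bravo

Leg distances:
Alpha→Bravo: 11.7 mi
Bravo→Charlie: 31.1 mi
Charlie→Delta: 17.3 mi
Delta→Echo: 29.3 mi
The shortest leg is Alpha–Bravo at 11.7 mi.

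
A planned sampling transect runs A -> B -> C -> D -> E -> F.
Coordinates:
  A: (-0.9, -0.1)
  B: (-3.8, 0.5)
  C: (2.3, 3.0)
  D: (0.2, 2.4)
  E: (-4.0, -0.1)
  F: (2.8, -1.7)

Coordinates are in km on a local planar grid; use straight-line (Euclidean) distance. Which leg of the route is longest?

Leg distances:
A→B: 3.0 km
B→C: 6.6 km
C→D: 2.2 km
D→E: 4.9 km
E→F: 7.0 km
The longest leg is E–F at 7.0 km.

E–F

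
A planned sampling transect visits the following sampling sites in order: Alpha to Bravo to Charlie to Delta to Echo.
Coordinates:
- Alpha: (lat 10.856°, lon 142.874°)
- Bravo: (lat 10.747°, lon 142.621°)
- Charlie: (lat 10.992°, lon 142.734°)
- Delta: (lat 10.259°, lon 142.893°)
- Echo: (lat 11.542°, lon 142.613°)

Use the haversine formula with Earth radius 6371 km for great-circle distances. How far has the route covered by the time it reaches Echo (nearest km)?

Leg distances:
Alpha→Bravo: 30.2 km  (cumulative 30.2 km)
Bravo→Charlie: 29.9 km  (cumulative 60.1 km)
Charlie→Delta: 83.3 km  (cumulative 143.4 km)
Delta→Echo: 145.9 km  (cumulative 289.3 km)
Cumulative distance at Echo ≈ 289 km.

289 km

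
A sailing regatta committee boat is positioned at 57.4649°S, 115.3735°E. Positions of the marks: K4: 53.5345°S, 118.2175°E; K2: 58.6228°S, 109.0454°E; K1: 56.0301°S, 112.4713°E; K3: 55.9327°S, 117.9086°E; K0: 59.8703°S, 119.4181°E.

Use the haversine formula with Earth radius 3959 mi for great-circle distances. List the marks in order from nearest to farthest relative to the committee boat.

K3, K1, K0, K2, K4

Distance from the committee boat at 57.4649°S, 115.3735°E to each:
K3 55.9327°S, 117.9086°E: 143.0 mi
K1 56.0301°S, 112.4713°E: 148.0 mi
K0 59.8703°S, 119.4181°E: 220.7 mi
K2 58.6228°S, 109.0454°E: 244.8 mi
K4 53.5345°S, 118.2175°E: 293.4 mi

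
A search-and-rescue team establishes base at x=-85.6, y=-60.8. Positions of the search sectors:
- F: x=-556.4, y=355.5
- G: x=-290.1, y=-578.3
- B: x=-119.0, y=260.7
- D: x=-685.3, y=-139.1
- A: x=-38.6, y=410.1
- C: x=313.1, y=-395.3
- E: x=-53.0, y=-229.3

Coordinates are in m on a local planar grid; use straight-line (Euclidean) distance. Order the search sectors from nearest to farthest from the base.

Distance from the base at x=-85.6, y=-60.8 to each:
E x=-53.0, y=-229.3: 171.6 m
B x=-119.0, y=260.7: 323.2 m
A x=-38.6, y=410.1: 473.2 m
C x=313.1, y=-395.3: 520.4 m
G x=-290.1, y=-578.3: 556.4 m
D x=-685.3, y=-139.1: 604.8 m
F x=-556.4, y=355.5: 628.5 m

E, B, A, C, G, D, F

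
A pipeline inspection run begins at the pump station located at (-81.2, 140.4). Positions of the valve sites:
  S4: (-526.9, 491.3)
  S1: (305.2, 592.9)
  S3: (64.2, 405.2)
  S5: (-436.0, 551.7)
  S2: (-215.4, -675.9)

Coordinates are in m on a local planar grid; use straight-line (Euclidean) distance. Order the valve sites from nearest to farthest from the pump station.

S3, S5, S4, S1, S2

Distance from the pump station at (-81.2, 140.4) to each:
S3 (64.2, 405.2): 302.1 m
S5 (-436.0, 551.7): 543.2 m
S4 (-526.9, 491.3): 567.3 m
S1 (305.2, 592.9): 595.0 m
S2 (-215.4, -675.9): 827.3 m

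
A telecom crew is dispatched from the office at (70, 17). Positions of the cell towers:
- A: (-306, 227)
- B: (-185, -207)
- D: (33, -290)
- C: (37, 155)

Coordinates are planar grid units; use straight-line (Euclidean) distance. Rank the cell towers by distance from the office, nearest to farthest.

Distances from the office:
C (37, 155): 141.9
D (33, -290): 309.2
B (-185, -207): 339.4
A (-306, 227): 430.7

C, D, B, A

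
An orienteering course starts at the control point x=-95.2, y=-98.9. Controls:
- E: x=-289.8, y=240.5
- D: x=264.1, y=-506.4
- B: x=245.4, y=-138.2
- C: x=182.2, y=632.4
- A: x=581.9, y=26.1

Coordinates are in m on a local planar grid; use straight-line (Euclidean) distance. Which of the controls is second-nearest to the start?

E

Distance to each, sorted:
B: 342.9 m
E: 391.2 m
D: 543.3 m
A: 688.5 m
C: 782.1 m
The second-nearest is E at 391.2 m.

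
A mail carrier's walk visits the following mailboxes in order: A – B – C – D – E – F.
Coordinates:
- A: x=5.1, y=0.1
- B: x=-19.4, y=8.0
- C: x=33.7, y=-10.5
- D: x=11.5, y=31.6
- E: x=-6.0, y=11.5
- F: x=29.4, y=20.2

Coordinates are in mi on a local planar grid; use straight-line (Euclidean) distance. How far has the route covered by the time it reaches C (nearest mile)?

Leg distances:
A→B: 25.7 mi  (cumulative 25.7 mi)
B→C: 56.2 mi  (cumulative 82.0 mi)
Cumulative distance at C ≈ 82 mi.

82 mi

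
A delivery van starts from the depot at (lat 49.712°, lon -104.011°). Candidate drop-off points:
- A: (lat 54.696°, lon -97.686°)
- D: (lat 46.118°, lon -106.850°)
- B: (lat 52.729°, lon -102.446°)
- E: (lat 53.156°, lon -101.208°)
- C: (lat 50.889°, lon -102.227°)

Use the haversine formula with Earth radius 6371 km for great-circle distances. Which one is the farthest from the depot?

Distances from the depot ((lat 49.712°, lon -104.011°)):
A: 701.5 km
D: 452.1 km
E: 429.3 km
B: 352.7 km
C: 182.2 km
The farthest is A at 701.5 km.

A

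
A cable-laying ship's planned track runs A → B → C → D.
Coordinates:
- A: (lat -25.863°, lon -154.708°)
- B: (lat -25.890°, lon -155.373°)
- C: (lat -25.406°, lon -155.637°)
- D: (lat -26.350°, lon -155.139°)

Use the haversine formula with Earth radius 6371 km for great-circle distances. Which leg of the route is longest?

Leg distances:
A→B: 66.6 km
B→C: 60.0 km
C→D: 116.2 km
The longest leg is C–D at 116.2 km.

C–D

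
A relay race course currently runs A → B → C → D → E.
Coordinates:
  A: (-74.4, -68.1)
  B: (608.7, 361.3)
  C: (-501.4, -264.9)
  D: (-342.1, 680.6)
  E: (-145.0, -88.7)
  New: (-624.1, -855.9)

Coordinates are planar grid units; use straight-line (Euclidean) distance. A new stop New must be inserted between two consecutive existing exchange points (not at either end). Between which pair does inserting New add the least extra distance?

Added distance for inserting New between each consecutive pair:
A–B: 1886.2
B–C: 1061.5
C–D: 1206.9
D–E: 1672.5
Smallest added distance is 1061.5, inserting between B and C.

between B and C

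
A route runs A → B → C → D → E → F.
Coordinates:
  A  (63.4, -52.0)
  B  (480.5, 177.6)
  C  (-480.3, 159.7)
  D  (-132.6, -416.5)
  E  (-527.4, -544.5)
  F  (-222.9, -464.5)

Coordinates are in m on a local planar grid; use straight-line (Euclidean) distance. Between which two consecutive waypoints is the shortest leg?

Leg distances:
A→B: 476.1 m
B→C: 961.0 m
C→D: 673.0 m
D→E: 415.0 m
E→F: 314.8 m
The shortest leg is E–F at 314.8 m.

E–F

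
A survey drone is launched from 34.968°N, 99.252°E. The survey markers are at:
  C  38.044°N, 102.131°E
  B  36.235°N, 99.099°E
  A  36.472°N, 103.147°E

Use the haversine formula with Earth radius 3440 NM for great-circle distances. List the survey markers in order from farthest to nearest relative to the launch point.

C, A, B

Distance from the launch point at 34.968°N, 99.252°E to each:
C 38.044°N, 102.131°E: 231.1 NM
A 36.472°N, 103.147°E: 210.2 NM
B 36.235°N, 99.099°E: 76.4 NM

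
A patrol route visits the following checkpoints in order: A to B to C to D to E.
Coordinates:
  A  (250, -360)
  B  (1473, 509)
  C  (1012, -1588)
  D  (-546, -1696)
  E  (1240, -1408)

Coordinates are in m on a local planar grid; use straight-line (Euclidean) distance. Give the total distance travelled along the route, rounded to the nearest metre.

7018 m

Leg distances:
A→B: 1500.3 m  (cumulative 1500.3 m)
B→C: 2147.1 m  (cumulative 3647.4 m)
C→D: 1561.7 m  (cumulative 5209.1 m)
D→E: 1809.1 m  (cumulative 7018.2 m)
Total route length ≈ 7018 m.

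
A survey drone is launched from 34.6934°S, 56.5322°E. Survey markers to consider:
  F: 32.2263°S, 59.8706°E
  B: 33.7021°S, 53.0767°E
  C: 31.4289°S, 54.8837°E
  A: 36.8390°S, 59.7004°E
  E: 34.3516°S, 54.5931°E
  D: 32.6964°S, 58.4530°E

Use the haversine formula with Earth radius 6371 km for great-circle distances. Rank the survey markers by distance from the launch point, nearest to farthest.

Computing each great-circle distance from 34.6934°S, 56.5322°E:
E 34.3516°S, 54.5931°E: 181.7 km
D 32.6964°S, 58.4530°E: 284.4 km
B 33.7021°S, 53.0767°E: 336.4 km
A 36.8390°S, 59.7004°E: 372.3 km
C 31.4289°S, 54.8837°E: 394.1 km
F 32.2263°S, 59.8706°E: 413.7 km

E, D, B, A, C, F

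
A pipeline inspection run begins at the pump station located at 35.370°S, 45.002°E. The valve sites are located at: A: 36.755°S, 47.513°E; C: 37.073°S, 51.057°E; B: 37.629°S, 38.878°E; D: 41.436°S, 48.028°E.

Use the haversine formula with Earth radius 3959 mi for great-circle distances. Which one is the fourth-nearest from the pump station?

D

Distances from the pump station (35.370°S, 45.002°E):
A: 169.8 mi
C: 357.4 mi
B: 374.2 mi
D: 450.0 mi
The fourth-nearest is D at 450.0 mi.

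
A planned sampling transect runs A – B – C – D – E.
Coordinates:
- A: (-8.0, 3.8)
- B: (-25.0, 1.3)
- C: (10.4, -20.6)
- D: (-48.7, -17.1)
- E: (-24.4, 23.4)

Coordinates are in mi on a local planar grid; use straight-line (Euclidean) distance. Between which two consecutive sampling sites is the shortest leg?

Leg distances:
A→B: 17.2 mi
B→C: 41.6 mi
C→D: 59.2 mi
D→E: 47.2 mi
The shortest leg is A–B at 17.2 mi.

A–B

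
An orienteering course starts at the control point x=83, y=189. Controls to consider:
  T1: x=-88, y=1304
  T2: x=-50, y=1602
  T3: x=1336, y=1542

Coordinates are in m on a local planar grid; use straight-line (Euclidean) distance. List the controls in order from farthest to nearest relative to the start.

Distances from the start:
T3 x=1336, y=1542: 1844.1 m
T2 x=-50, y=1602: 1419.2 m
T1 x=-88, y=1304: 1128.0 m

T3, T2, T1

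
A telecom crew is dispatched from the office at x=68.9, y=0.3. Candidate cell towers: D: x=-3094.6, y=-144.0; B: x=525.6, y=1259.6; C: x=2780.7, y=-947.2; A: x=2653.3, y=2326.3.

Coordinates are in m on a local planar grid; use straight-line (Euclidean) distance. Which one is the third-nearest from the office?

Distance to each, sorted:
B: 1339.6 m
C: 2872.6 m
D: 3166.8 m
A: 3477.0 m
The third-nearest is D at 3166.8 m.

D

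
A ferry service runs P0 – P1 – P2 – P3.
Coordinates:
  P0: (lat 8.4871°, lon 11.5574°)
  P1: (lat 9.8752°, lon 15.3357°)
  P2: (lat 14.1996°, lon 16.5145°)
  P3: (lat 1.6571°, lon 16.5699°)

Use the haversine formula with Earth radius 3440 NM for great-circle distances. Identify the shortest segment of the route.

Leg distances:
P0→P1: 238.9 NM
P1→P2: 268.7 NM
P2→P3: 753.1 NM
The shortest leg is P0–P1 at 238.9 NM.

P0–P1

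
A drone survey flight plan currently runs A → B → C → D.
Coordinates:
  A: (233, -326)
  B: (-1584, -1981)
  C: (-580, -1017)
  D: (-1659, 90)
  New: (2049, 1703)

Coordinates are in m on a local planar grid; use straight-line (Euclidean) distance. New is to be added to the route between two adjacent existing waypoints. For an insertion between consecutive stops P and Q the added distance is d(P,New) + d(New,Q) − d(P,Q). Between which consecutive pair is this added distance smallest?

between A and B

Added distance for inserting New between each consecutive pair:
A–B: 5439.3 m
B–C: 7565.0 m
C–D: 6280.6 m
Smallest added distance is 5439.3 m, inserting between A and B.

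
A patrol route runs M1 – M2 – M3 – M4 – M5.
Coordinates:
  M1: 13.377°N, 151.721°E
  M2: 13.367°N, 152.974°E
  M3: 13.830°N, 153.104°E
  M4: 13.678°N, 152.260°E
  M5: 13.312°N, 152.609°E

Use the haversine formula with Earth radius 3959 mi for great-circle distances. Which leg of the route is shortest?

M2–M3

Leg distances:
M1→M2: 84.2 mi
M2→M3: 33.2 mi
M3→M4: 57.6 mi
M4→M5: 34.5 mi
The shortest leg is M2–M3 at 33.2 mi.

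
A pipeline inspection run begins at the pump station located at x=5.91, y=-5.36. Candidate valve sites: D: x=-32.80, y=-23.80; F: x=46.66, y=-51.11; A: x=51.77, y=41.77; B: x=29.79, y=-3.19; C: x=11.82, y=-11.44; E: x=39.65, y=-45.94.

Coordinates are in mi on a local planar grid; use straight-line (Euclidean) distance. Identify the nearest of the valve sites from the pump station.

C

Distance to each, sorted:
C: 8.5 mi
B: 24.0 mi
D: 42.9 mi
E: 52.8 mi
F: 61.3 mi
A: 65.8 mi
The nearest is C at 8.5 mi.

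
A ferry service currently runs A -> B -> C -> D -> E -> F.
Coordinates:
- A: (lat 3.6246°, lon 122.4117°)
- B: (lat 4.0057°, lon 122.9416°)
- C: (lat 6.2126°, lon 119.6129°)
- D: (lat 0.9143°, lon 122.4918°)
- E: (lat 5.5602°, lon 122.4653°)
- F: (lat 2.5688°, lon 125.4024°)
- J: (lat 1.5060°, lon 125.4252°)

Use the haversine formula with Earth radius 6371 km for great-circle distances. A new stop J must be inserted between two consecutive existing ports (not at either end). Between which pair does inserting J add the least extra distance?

Added distance for inserting J between each consecutive pair:
A–B: 728.4 km
B–C: 779.1 km
C–D: 492.9 km
D–E: 373.8 km
E–F: 210.4 km
Smallest added distance is 210.4 km, inserting between E and F.

between E and F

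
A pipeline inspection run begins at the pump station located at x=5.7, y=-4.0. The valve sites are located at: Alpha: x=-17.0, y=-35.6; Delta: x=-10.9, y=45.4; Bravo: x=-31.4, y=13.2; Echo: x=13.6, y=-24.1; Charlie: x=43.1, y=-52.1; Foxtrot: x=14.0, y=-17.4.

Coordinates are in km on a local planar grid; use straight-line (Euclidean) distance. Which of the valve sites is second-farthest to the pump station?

Delta

Distance to each, sorted:
Charlie: 60.9 km
Delta: 52.1 km
Bravo: 40.9 km
Alpha: 38.9 km
Echo: 21.6 km
Foxtrot: 15.8 km
The second-farthest is Delta at 52.1 km.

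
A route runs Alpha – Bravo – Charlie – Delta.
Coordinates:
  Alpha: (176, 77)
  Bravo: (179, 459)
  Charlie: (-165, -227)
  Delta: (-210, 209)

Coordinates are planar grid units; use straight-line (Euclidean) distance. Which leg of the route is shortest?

Leg distances:
Alpha→Bravo: 382.0
Bravo→Charlie: 767.4
Charlie→Delta: 438.3
The shortest leg is Alpha–Bravo at 382.0.

Alpha–Bravo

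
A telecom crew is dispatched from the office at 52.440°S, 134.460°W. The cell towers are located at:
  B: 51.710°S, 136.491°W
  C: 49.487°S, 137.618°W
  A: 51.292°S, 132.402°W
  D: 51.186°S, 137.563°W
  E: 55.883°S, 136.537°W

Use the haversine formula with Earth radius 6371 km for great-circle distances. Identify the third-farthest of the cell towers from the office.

D

Distance to each, sorted:
E: 406.0 km
C: 395.8 km
D: 254.8 km
A: 190.4 km
B: 160.8 km
The third-farthest is D at 254.8 km.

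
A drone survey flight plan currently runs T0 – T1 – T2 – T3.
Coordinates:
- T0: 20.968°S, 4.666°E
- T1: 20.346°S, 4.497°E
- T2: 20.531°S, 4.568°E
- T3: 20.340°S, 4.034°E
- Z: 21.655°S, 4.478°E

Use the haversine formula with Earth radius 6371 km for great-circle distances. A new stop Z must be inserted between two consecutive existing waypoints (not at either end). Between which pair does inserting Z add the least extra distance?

between T0 and T1

Added distance for inserting Z between each consecutive pair:
T0–T1: 153.0 km
T1–T2: 249.0 km
T2–T3: 219.1 km
Smallest added distance is 153.0 km, inserting between T0 and T1.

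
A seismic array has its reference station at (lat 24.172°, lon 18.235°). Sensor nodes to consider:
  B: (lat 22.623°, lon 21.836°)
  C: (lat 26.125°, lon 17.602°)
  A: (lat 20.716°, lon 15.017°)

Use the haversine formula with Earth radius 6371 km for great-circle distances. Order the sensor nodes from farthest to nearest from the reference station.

A, B, C

Computing each great-circle distance from (lat 24.172°, lon 18.235°):
A (lat 20.716°, lon 15.017°): 507.0 km
B (lat 22.623°, lon 21.836°): 405.8 km
C (lat 26.125°, lon 17.602°): 226.3 km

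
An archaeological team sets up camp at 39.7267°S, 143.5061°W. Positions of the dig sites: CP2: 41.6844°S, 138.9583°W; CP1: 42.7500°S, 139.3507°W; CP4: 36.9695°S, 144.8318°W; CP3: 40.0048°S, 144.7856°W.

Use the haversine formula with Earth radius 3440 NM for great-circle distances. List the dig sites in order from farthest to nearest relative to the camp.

CP1, CP2, CP4, CP3

Computing each great-circle distance from 39.7267°S, 143.5061°W:
CP1 42.7500°S, 139.3507°W: 261.0 NM
CP2 41.6844°S, 138.9583°W: 238.0 NM
CP4 36.9695°S, 144.8318°W: 176.9 NM
CP3 40.0048°S, 144.7856°W: 61.3 NM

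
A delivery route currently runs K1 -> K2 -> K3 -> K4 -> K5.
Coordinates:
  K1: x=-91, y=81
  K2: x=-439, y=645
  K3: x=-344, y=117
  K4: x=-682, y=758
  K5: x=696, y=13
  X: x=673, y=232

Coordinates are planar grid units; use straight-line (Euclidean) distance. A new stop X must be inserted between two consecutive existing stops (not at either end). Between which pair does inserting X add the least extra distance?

Added distance for inserting X between each consecutive pair:
K1–K2: 1302.3
K2–K3: 1673.2
K3–K4: 1752.3
K4–K5: 107.2
Smallest added distance is 107.2, inserting between K4 and K5.

between K4 and K5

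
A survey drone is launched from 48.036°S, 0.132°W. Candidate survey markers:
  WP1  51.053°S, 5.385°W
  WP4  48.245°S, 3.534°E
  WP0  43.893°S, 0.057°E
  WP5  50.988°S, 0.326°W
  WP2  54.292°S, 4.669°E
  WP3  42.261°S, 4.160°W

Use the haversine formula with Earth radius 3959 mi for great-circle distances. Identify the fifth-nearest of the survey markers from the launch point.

WP3

Distance to each, sorted:
WP4: 169.6 mi
WP5: 204.2 mi
WP0: 286.4 mi
WP1: 314.4 mi
WP3: 444.5 mi
WP2: 479.5 mi
The fifth-nearest is WP3 at 444.5 mi.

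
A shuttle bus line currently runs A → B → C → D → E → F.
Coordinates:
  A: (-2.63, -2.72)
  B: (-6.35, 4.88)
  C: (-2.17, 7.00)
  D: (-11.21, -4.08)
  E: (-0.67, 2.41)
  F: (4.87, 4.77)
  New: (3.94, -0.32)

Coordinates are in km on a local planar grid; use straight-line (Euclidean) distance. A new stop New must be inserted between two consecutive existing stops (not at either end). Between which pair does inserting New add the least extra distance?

Added distance for inserting New between each consecutive pair:
A–B: 10.1 km
B–C: 16.4 km
C–D: 10.8 km
D–E: 8.6 km
E–F: 4.5 km
Smallest added distance is 4.5 km, inserting between E and F.

between E and F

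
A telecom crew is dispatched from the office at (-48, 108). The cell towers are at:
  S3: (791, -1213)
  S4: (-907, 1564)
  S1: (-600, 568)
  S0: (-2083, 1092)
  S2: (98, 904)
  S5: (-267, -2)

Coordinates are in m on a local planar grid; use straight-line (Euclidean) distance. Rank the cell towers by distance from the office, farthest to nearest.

S0, S4, S3, S2, S1, S5

Distances from the office:
S0 (-2083, 1092): 2260.4 m
S4 (-907, 1564): 1690.5 m
S3 (791, -1213): 1564.9 m
S2 (98, 904): 809.3 m
S1 (-600, 568): 718.5 m
S5 (-267, -2): 245.1 m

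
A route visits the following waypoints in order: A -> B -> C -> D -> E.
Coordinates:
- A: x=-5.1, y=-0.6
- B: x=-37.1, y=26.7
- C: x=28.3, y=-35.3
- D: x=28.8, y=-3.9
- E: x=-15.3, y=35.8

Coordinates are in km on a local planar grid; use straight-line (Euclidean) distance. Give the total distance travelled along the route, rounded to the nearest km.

Leg distances:
A→B: 42.1 km  (cumulative 42.1 km)
B→C: 90.1 km  (cumulative 132.2 km)
C→D: 31.4 km  (cumulative 163.6 km)
D→E: 59.3 km  (cumulative 222.9 km)
Total route length ≈ 223 km.

223 km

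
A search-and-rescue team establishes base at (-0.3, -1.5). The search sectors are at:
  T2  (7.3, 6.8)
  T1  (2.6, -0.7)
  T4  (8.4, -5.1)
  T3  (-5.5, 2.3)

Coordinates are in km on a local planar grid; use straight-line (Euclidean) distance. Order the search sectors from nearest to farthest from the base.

Distance from the base at (-0.3, -1.5) to each:
T1 (2.6, -0.7): 3.0 km
T3 (-5.5, 2.3): 6.4 km
T4 (8.4, -5.1): 9.4 km
T2 (7.3, 6.8): 11.3 km

T1, T3, T4, T2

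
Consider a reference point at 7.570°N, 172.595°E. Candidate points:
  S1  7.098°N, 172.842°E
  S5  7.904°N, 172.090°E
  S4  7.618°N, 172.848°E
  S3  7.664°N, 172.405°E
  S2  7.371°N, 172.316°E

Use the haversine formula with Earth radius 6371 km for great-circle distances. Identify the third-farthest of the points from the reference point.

S2

Distances from the reference point (7.570°N, 172.595°E):
S5: 66.9 km
S1: 59.1 km
S2: 37.9 km
S4: 28.4 km
S3: 23.4 km
The third-farthest is S2 at 37.9 km.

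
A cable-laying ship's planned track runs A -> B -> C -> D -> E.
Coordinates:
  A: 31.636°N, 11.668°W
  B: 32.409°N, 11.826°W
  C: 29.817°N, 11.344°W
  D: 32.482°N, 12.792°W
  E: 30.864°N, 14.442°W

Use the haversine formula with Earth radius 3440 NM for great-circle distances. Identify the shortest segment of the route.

A–B

Leg distances:
A→B: 47.1 NM
B→C: 157.6 NM
C→D: 176.5 NM
D→E: 128.6 NM
The shortest leg is A–B at 47.1 NM.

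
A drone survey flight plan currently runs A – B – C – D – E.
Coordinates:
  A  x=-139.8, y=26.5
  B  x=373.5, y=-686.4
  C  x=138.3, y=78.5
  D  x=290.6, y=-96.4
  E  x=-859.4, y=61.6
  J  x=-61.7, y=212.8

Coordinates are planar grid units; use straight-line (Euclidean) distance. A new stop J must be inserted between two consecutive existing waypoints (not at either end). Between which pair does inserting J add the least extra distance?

between D and E

Added distance for inserting J between each consecutive pair:
A–B: 322.5
B–C: 439.6
C–D: 477.7
D–E: 119.8
Smallest added distance is 119.8, inserting between D and E.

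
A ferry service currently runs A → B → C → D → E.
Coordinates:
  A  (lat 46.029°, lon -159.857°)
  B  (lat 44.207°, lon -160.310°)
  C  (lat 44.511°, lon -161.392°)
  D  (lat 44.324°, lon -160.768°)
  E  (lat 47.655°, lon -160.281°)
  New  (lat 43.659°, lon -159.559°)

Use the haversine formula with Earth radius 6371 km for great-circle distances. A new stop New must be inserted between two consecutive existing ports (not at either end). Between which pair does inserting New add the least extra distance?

between A and B

Added distance for inserting New between each consecutive pair:
A–B: 144.5 km
B–C: 167.6 km
C–D: 242.4 km
D–E: 197.3 km
Smallest added distance is 144.5 km, inserting between A and B.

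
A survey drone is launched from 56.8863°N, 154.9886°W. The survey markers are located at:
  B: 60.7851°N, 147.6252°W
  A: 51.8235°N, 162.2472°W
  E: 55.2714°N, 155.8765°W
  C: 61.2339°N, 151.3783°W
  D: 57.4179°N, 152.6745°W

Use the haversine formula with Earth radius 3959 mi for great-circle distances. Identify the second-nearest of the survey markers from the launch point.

Distances from the launch point (56.8863°N, 154.9886°W):
D: 94.2 mi
E: 116.7 mi
C: 326.5 mi
B: 376.3 mi
A: 455.4 mi
The second-nearest is E at 116.7 mi.

E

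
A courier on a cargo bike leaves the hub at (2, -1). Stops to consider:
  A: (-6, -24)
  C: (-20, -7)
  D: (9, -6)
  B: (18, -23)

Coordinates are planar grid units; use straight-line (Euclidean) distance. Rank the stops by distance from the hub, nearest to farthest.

Computing each straight-line distance from (2, -1):
D (9, -6): 8.6
C (-20, -7): 22.8
A (-6, -24): 24.4
B (18, -23): 27.2

D, C, A, B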